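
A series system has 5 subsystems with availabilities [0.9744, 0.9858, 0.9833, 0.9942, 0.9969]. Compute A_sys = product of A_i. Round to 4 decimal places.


Subsystems: [0.9744, 0.9858, 0.9833, 0.9942, 0.9969]
After subsystem 1 (A=0.9744): product = 0.9744
After subsystem 2 (A=0.9858): product = 0.9606
After subsystem 3 (A=0.9833): product = 0.9445
After subsystem 4 (A=0.9942): product = 0.939
After subsystem 5 (A=0.9969): product = 0.9361
A_sys = 0.9361

0.9361


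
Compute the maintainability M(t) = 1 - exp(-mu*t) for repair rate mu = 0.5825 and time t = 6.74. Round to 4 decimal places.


mu = 0.5825, t = 6.74
mu * t = 0.5825 * 6.74 = 3.9261
exp(-3.9261) = 0.0197
M(t) = 1 - 0.0197
M(t) = 0.9803

0.9803


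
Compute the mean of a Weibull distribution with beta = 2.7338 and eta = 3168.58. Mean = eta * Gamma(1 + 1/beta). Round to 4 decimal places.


beta = 2.7338, eta = 3168.58
1/beta = 0.3658
1 + 1/beta = 1.3658
Gamma(1.3658) = 0.8897
Mean = 3168.58 * 0.8897
Mean = 2818.9858

2818.9858


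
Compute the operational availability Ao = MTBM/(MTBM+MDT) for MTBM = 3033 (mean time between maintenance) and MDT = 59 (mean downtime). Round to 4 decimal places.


MTBM = 3033
MDT = 59
MTBM + MDT = 3092
Ao = 3033 / 3092
Ao = 0.9809

0.9809


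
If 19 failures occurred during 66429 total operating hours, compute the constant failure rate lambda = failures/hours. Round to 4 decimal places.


failures = 19
total_hours = 66429
lambda = 19 / 66429
lambda = 0.0003

0.0003


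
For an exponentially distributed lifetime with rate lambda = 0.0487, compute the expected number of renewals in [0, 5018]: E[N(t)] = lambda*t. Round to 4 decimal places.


lambda = 0.0487
t = 5018
E[N(t)] = lambda * t
E[N(t)] = 0.0487 * 5018
E[N(t)] = 244.3766

244.3766


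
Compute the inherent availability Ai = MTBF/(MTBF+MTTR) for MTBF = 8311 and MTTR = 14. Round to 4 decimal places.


MTBF = 8311
MTTR = 14
MTBF + MTTR = 8325
Ai = 8311 / 8325
Ai = 0.9983

0.9983


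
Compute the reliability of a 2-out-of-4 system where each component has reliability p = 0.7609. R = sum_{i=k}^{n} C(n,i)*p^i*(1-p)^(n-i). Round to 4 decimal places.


k = 2, n = 4, p = 0.7609
i=2: C(4,2)=6 * 0.7609^2 * 0.2391^2 = 0.1986
i=3: C(4,3)=4 * 0.7609^3 * 0.2391^1 = 0.4213
i=4: C(4,4)=1 * 0.7609^4 * 0.2391^0 = 0.3352
R = sum of terms = 0.9551

0.9551


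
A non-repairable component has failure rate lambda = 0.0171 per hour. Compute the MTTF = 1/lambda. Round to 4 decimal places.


lambda = 0.0171
MTTF = 1 / 0.0171
MTTF = 58.4795

58.4795


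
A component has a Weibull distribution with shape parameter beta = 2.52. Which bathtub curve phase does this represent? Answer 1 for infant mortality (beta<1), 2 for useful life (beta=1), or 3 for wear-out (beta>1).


beta = 2.52
Compare beta to 1:
beta < 1 => infant mortality (phase 1)
beta = 1 => useful life (phase 2)
beta > 1 => wear-out (phase 3)
Since beta = 2.52, this is wear-out (increasing failure rate)
Phase = 3

3


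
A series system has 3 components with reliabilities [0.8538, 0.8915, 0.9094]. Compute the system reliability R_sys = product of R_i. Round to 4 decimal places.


Components: [0.8538, 0.8915, 0.9094]
After component 1 (R=0.8538): product = 0.8538
After component 2 (R=0.8915): product = 0.7612
After component 3 (R=0.9094): product = 0.6922
R_sys = 0.6922

0.6922


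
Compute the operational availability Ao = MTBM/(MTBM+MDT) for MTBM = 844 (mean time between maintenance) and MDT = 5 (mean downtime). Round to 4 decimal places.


MTBM = 844
MDT = 5
MTBM + MDT = 849
Ao = 844 / 849
Ao = 0.9941

0.9941


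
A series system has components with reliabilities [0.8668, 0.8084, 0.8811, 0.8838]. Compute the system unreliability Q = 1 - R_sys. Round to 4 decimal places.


Components: [0.8668, 0.8084, 0.8811, 0.8838]
After component 1: product = 0.8668
After component 2: product = 0.7007
After component 3: product = 0.6174
After component 4: product = 0.5457
R_sys = 0.5457
Q = 1 - 0.5457 = 0.4543

0.4543


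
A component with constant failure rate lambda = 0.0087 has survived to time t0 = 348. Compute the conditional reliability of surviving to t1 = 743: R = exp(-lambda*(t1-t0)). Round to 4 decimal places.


lambda = 0.0087
t0 = 348, t1 = 743
t1 - t0 = 395
lambda * (t1-t0) = 0.0087 * 395 = 3.4365
R = exp(-3.4365)
R = 0.0322

0.0322


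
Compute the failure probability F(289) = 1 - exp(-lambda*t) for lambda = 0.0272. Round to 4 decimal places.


lambda = 0.0272, t = 289
lambda * t = 7.8608
exp(-7.8608) = 0.0004
F(t) = 1 - 0.0004
F(t) = 0.9996

0.9996


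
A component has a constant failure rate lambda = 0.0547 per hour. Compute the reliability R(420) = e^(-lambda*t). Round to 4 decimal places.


lambda = 0.0547
t = 420
lambda * t = 22.974
R(t) = e^(-22.974)
R(t) = 0.0

0.0


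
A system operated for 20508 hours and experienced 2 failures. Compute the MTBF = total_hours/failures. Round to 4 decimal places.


total_hours = 20508
failures = 2
MTBF = 20508 / 2
MTBF = 10254.0

10254.0


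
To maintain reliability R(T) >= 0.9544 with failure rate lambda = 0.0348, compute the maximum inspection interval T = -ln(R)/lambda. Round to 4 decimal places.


R_target = 0.9544
lambda = 0.0348
-ln(0.9544) = 0.0467
T = 0.0467 / 0.0348
T = 1.3412

1.3412


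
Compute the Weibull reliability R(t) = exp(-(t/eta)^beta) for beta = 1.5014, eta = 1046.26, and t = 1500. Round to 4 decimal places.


beta = 1.5014, eta = 1046.26, t = 1500
t/eta = 1500 / 1046.26 = 1.4337
(t/eta)^beta = 1.4337^1.5014 = 1.7175
R(t) = exp(-1.7175)
R(t) = 0.1795

0.1795


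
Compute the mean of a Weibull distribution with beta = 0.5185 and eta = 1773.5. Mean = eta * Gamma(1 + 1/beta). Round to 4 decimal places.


beta = 0.5185, eta = 1773.5
1/beta = 1.9286
1 + 1/beta = 2.9286
Gamma(2.9286) = 1.8744
Mean = 1773.5 * 1.8744
Mean = 3324.3281

3324.3281


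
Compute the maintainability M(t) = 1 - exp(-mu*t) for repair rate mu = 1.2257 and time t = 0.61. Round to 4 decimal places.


mu = 1.2257, t = 0.61
mu * t = 1.2257 * 0.61 = 0.7477
exp(-0.7477) = 0.4735
M(t) = 1 - 0.4735
M(t) = 0.5265

0.5265


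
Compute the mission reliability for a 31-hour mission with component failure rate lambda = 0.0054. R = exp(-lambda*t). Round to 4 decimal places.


lambda = 0.0054
mission_time = 31
lambda * t = 0.0054 * 31 = 0.1674
R = exp(-0.1674)
R = 0.8459

0.8459


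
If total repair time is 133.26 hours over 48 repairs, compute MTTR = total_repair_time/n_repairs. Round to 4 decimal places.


total_repair_time = 133.26
n_repairs = 48
MTTR = 133.26 / 48
MTTR = 2.7762

2.7762


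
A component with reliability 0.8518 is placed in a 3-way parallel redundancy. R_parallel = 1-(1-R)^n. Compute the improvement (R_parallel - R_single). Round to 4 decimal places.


R_single = 0.8518, n = 3
1 - R_single = 0.1482
(1 - R_single)^n = 0.1482^3 = 0.0033
R_parallel = 1 - 0.0033 = 0.9967
Improvement = 0.9967 - 0.8518
Improvement = 0.1449

0.1449


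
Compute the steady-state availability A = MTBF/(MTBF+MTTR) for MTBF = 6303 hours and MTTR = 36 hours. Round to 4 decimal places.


MTBF = 6303
MTTR = 36
MTBF + MTTR = 6339
A = 6303 / 6339
A = 0.9943

0.9943


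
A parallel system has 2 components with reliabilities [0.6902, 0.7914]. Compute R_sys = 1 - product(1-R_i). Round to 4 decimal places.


Components: [0.6902, 0.7914]
(1 - 0.6902) = 0.3098, running product = 0.3098
(1 - 0.7914) = 0.2086, running product = 0.0646
Product of (1-R_i) = 0.0646
R_sys = 1 - 0.0646 = 0.9354

0.9354


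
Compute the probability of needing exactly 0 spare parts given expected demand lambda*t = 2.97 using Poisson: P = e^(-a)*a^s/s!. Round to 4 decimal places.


a = 2.97, s = 0
e^(-a) = e^(-2.97) = 0.0513
a^s = 2.97^0 = 1.0
s! = 1
P = 0.0513 * 1.0 / 1
P = 0.0513

0.0513


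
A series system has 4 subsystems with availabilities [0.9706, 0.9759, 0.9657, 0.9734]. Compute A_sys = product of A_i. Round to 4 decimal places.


Subsystems: [0.9706, 0.9759, 0.9657, 0.9734]
After subsystem 1 (A=0.9706): product = 0.9706
After subsystem 2 (A=0.9759): product = 0.9472
After subsystem 3 (A=0.9657): product = 0.9147
After subsystem 4 (A=0.9734): product = 0.8904
A_sys = 0.8904

0.8904


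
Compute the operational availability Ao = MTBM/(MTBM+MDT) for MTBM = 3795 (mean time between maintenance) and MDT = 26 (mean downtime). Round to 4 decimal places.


MTBM = 3795
MDT = 26
MTBM + MDT = 3821
Ao = 3795 / 3821
Ao = 0.9932

0.9932


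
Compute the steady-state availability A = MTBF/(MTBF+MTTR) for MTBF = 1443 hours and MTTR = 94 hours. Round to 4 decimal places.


MTBF = 1443
MTTR = 94
MTBF + MTTR = 1537
A = 1443 / 1537
A = 0.9388

0.9388


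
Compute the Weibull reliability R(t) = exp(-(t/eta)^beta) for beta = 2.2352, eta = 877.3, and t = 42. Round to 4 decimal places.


beta = 2.2352, eta = 877.3, t = 42
t/eta = 42 / 877.3 = 0.0479
(t/eta)^beta = 0.0479^2.2352 = 0.0011
R(t) = exp(-0.0011)
R(t) = 0.9989

0.9989


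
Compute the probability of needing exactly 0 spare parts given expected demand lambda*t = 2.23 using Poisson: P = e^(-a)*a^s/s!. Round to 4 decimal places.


a = 2.23, s = 0
e^(-a) = e^(-2.23) = 0.1075
a^s = 2.23^0 = 1.0
s! = 1
P = 0.1075 * 1.0 / 1
P = 0.1075

0.1075


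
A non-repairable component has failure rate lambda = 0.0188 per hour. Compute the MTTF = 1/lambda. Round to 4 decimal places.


lambda = 0.0188
MTTF = 1 / 0.0188
MTTF = 53.1915

53.1915


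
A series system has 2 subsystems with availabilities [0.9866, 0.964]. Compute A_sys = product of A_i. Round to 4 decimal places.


Subsystems: [0.9866, 0.964]
After subsystem 1 (A=0.9866): product = 0.9866
After subsystem 2 (A=0.964): product = 0.9511
A_sys = 0.9511

0.9511


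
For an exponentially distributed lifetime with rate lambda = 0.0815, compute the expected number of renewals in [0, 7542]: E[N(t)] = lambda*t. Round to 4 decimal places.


lambda = 0.0815
t = 7542
E[N(t)] = lambda * t
E[N(t)] = 0.0815 * 7542
E[N(t)] = 614.673

614.673


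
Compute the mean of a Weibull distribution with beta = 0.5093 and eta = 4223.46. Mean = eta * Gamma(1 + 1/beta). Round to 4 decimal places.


beta = 0.5093, eta = 4223.46
1/beta = 1.9635
1 + 1/beta = 2.9635
Gamma(2.9635) = 1.9342
Mean = 4223.46 * 1.9342
Mean = 8169.1574

8169.1574


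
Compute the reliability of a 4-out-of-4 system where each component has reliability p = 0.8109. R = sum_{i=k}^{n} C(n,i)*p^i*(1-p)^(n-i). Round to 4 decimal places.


k = 4, n = 4, p = 0.8109
i=4: C(4,4)=1 * 0.8109^4 * 0.1891^0 = 0.4324
R = sum of terms = 0.4324

0.4324


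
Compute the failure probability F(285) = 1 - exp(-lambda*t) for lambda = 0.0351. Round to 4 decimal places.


lambda = 0.0351, t = 285
lambda * t = 10.0035
exp(-10.0035) = 0.0
F(t) = 1 - 0.0
F(t) = 1.0

1.0


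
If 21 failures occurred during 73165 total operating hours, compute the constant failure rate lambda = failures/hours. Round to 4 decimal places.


failures = 21
total_hours = 73165
lambda = 21 / 73165
lambda = 0.0003

0.0003


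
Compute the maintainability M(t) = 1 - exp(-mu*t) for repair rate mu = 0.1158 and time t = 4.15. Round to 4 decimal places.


mu = 0.1158, t = 4.15
mu * t = 0.1158 * 4.15 = 0.4806
exp(-0.4806) = 0.6184
M(t) = 1 - 0.6184
M(t) = 0.3816

0.3816


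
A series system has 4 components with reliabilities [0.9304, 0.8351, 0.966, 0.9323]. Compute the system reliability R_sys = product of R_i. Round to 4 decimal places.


Components: [0.9304, 0.8351, 0.966, 0.9323]
After component 1 (R=0.9304): product = 0.9304
After component 2 (R=0.8351): product = 0.777
After component 3 (R=0.966): product = 0.7506
After component 4 (R=0.9323): product = 0.6997
R_sys = 0.6997

0.6997


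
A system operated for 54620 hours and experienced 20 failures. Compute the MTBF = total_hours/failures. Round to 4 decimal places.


total_hours = 54620
failures = 20
MTBF = 54620 / 20
MTBF = 2731.0

2731.0


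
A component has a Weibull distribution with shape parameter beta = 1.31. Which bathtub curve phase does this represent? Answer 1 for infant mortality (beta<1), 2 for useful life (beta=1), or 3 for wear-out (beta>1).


beta = 1.31
Compare beta to 1:
beta < 1 => infant mortality (phase 1)
beta = 1 => useful life (phase 2)
beta > 1 => wear-out (phase 3)
Since beta = 1.31, this is wear-out (increasing failure rate)
Phase = 3

3


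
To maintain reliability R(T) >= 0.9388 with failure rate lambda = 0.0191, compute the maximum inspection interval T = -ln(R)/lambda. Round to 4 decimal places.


R_target = 0.9388
lambda = 0.0191
-ln(0.9388) = 0.0632
T = 0.0632 / 0.0191
T = 3.3064

3.3064


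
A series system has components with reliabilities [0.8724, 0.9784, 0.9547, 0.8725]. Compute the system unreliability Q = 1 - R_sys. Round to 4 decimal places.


Components: [0.8724, 0.9784, 0.9547, 0.8725]
After component 1: product = 0.8724
After component 2: product = 0.8536
After component 3: product = 0.8149
After component 4: product = 0.711
R_sys = 0.711
Q = 1 - 0.711 = 0.289

0.289


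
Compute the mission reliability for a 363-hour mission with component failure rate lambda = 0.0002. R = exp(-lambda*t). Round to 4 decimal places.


lambda = 0.0002
mission_time = 363
lambda * t = 0.0002 * 363 = 0.0726
R = exp(-0.0726)
R = 0.93

0.93


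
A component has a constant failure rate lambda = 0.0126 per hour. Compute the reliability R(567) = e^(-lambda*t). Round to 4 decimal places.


lambda = 0.0126
t = 567
lambda * t = 7.1442
R(t) = e^(-7.1442)
R(t) = 0.0008

0.0008


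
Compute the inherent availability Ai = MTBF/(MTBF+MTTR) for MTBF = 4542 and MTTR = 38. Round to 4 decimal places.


MTBF = 4542
MTTR = 38
MTBF + MTTR = 4580
Ai = 4542 / 4580
Ai = 0.9917

0.9917


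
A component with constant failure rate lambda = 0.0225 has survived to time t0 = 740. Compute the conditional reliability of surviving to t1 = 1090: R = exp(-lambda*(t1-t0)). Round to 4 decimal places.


lambda = 0.0225
t0 = 740, t1 = 1090
t1 - t0 = 350
lambda * (t1-t0) = 0.0225 * 350 = 7.875
R = exp(-7.875)
R = 0.0004

0.0004


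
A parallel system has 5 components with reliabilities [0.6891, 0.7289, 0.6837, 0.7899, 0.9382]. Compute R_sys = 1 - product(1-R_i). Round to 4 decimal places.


Components: [0.6891, 0.7289, 0.6837, 0.7899, 0.9382]
(1 - 0.6891) = 0.3109, running product = 0.3109
(1 - 0.7289) = 0.2711, running product = 0.0843
(1 - 0.6837) = 0.3163, running product = 0.0267
(1 - 0.7899) = 0.2101, running product = 0.0056
(1 - 0.9382) = 0.0618, running product = 0.0003
Product of (1-R_i) = 0.0003
R_sys = 1 - 0.0003 = 0.9997

0.9997


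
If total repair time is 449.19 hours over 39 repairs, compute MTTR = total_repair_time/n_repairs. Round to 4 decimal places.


total_repair_time = 449.19
n_repairs = 39
MTTR = 449.19 / 39
MTTR = 11.5177

11.5177


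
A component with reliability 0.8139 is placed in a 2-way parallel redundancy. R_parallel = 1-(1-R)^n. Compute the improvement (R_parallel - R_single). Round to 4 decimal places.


R_single = 0.8139, n = 2
1 - R_single = 0.1861
(1 - R_single)^n = 0.1861^2 = 0.0346
R_parallel = 1 - 0.0346 = 0.9654
Improvement = 0.9654 - 0.8139
Improvement = 0.1515

0.1515


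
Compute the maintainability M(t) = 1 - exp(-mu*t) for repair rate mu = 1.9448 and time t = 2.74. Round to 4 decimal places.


mu = 1.9448, t = 2.74
mu * t = 1.9448 * 2.74 = 5.3288
exp(-5.3288) = 0.0049
M(t) = 1 - 0.0049
M(t) = 0.9951

0.9951


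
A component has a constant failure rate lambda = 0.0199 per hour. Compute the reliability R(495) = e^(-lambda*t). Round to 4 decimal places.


lambda = 0.0199
t = 495
lambda * t = 9.8505
R(t) = e^(-9.8505)
R(t) = 0.0001

0.0001


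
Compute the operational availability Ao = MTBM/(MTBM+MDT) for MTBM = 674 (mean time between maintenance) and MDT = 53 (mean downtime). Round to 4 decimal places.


MTBM = 674
MDT = 53
MTBM + MDT = 727
Ao = 674 / 727
Ao = 0.9271

0.9271


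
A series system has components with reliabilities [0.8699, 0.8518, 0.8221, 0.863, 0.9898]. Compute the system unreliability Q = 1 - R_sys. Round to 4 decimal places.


Components: [0.8699, 0.8518, 0.8221, 0.863, 0.9898]
After component 1: product = 0.8699
After component 2: product = 0.741
After component 3: product = 0.6092
After component 4: product = 0.5257
After component 5: product = 0.5203
R_sys = 0.5203
Q = 1 - 0.5203 = 0.4797

0.4797


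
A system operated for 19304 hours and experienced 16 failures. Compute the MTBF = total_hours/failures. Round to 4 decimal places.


total_hours = 19304
failures = 16
MTBF = 19304 / 16
MTBF = 1206.5

1206.5


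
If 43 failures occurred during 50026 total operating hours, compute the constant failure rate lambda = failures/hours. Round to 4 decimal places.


failures = 43
total_hours = 50026
lambda = 43 / 50026
lambda = 0.0009

0.0009


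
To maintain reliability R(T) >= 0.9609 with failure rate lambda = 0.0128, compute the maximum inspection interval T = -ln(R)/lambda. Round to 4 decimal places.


R_target = 0.9609
lambda = 0.0128
-ln(0.9609) = 0.0399
T = 0.0399 / 0.0128
T = 3.116

3.116


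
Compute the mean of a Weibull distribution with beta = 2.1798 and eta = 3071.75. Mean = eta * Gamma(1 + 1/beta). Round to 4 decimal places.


beta = 2.1798, eta = 3071.75
1/beta = 0.4588
1 + 1/beta = 1.4588
Gamma(1.4588) = 0.8856
Mean = 3071.75 * 0.8856
Mean = 2720.3625

2720.3625


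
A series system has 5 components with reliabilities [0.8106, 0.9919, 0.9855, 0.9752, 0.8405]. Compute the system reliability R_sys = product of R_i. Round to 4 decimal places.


Components: [0.8106, 0.9919, 0.9855, 0.9752, 0.8405]
After component 1 (R=0.8106): product = 0.8106
After component 2 (R=0.9919): product = 0.804
After component 3 (R=0.9855): product = 0.7924
After component 4 (R=0.9752): product = 0.7727
After component 5 (R=0.8405): product = 0.6495
R_sys = 0.6495

0.6495


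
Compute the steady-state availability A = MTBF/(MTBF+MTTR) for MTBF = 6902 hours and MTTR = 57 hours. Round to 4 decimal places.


MTBF = 6902
MTTR = 57
MTBF + MTTR = 6959
A = 6902 / 6959
A = 0.9918

0.9918


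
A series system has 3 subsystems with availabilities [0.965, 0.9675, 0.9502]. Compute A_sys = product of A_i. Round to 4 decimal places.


Subsystems: [0.965, 0.9675, 0.9502]
After subsystem 1 (A=0.965): product = 0.965
After subsystem 2 (A=0.9675): product = 0.9336
After subsystem 3 (A=0.9502): product = 0.8871
A_sys = 0.8871

0.8871


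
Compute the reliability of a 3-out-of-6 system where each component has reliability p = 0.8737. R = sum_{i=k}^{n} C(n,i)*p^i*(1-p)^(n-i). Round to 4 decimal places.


k = 3, n = 6, p = 0.8737
i=3: C(6,3)=20 * 0.8737^3 * 0.1263^3 = 0.0269
i=4: C(6,4)=15 * 0.8737^4 * 0.1263^2 = 0.1394
i=5: C(6,5)=6 * 0.8737^5 * 0.1263^1 = 0.3858
i=6: C(6,6)=1 * 0.8737^6 * 0.1263^0 = 0.4448
R = sum of terms = 0.9969

0.9969


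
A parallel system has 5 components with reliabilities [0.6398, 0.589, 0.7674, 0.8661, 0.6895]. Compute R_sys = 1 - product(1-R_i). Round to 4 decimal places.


Components: [0.6398, 0.589, 0.7674, 0.8661, 0.6895]
(1 - 0.6398) = 0.3602, running product = 0.3602
(1 - 0.589) = 0.411, running product = 0.148
(1 - 0.7674) = 0.2326, running product = 0.0344
(1 - 0.8661) = 0.1339, running product = 0.0046
(1 - 0.6895) = 0.3105, running product = 0.0014
Product of (1-R_i) = 0.0014
R_sys = 1 - 0.0014 = 0.9986

0.9986


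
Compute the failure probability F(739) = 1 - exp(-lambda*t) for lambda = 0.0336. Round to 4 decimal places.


lambda = 0.0336, t = 739
lambda * t = 24.8304
exp(-24.8304) = 0.0
F(t) = 1 - 0.0
F(t) = 1.0

1.0


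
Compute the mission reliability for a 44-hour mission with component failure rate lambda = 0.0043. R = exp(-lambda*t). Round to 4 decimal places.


lambda = 0.0043
mission_time = 44
lambda * t = 0.0043 * 44 = 0.1892
R = exp(-0.1892)
R = 0.8276

0.8276


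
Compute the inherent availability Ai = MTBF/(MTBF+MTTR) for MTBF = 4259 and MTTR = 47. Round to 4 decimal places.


MTBF = 4259
MTTR = 47
MTBF + MTTR = 4306
Ai = 4259 / 4306
Ai = 0.9891

0.9891


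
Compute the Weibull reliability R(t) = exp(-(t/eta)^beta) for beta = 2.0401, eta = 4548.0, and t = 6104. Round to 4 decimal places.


beta = 2.0401, eta = 4548.0, t = 6104
t/eta = 6104 / 4548.0 = 1.3421
(t/eta)^beta = 1.3421^2.0401 = 1.8227
R(t) = exp(-1.8227)
R(t) = 0.1616

0.1616


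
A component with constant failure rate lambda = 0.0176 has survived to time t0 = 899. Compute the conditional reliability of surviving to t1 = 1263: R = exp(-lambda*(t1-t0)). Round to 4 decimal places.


lambda = 0.0176
t0 = 899, t1 = 1263
t1 - t0 = 364
lambda * (t1-t0) = 0.0176 * 364 = 6.4064
R = exp(-6.4064)
R = 0.0017

0.0017


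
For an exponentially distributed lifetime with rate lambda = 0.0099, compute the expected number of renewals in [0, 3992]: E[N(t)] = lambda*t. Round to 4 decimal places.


lambda = 0.0099
t = 3992
E[N(t)] = lambda * t
E[N(t)] = 0.0099 * 3992
E[N(t)] = 39.5208

39.5208


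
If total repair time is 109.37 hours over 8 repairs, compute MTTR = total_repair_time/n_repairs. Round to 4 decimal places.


total_repair_time = 109.37
n_repairs = 8
MTTR = 109.37 / 8
MTTR = 13.6713

13.6713


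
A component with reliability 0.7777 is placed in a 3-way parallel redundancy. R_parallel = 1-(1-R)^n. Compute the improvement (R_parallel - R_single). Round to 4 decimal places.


R_single = 0.7777, n = 3
1 - R_single = 0.2223
(1 - R_single)^n = 0.2223^3 = 0.011
R_parallel = 1 - 0.011 = 0.989
Improvement = 0.989 - 0.7777
Improvement = 0.2113

0.2113


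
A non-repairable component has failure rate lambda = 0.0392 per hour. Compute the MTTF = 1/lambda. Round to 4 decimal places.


lambda = 0.0392
MTTF = 1 / 0.0392
MTTF = 25.5102

25.5102


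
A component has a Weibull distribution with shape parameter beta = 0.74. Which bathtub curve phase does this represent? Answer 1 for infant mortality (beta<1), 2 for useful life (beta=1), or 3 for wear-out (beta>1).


beta = 0.74
Compare beta to 1:
beta < 1 => infant mortality (phase 1)
beta = 1 => useful life (phase 2)
beta > 1 => wear-out (phase 3)
Since beta = 0.74, this is infant mortality (decreasing failure rate)
Phase = 1

1


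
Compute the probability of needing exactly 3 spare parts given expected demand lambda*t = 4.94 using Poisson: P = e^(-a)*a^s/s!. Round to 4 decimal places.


a = 4.94, s = 3
e^(-a) = e^(-4.94) = 0.0072
a^s = 4.94^3 = 120.5538
s! = 6
P = 0.0072 * 120.5538 / 6
P = 0.1438

0.1438


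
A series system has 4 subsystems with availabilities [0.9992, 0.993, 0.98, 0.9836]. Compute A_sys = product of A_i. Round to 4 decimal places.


Subsystems: [0.9992, 0.993, 0.98, 0.9836]
After subsystem 1 (A=0.9992): product = 0.9992
After subsystem 2 (A=0.993): product = 0.9922
After subsystem 3 (A=0.98): product = 0.9724
After subsystem 4 (A=0.9836): product = 0.9564
A_sys = 0.9564

0.9564


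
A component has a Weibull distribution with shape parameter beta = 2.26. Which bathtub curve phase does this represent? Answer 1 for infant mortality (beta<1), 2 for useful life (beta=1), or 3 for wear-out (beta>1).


beta = 2.26
Compare beta to 1:
beta < 1 => infant mortality (phase 1)
beta = 1 => useful life (phase 2)
beta > 1 => wear-out (phase 3)
Since beta = 2.26, this is wear-out (increasing failure rate)
Phase = 3

3


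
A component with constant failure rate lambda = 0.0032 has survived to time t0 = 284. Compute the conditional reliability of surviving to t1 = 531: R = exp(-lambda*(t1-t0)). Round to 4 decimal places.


lambda = 0.0032
t0 = 284, t1 = 531
t1 - t0 = 247
lambda * (t1-t0) = 0.0032 * 247 = 0.7904
R = exp(-0.7904)
R = 0.4537

0.4537


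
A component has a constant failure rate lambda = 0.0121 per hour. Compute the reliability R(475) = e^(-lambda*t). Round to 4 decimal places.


lambda = 0.0121
t = 475
lambda * t = 5.7475
R(t) = e^(-5.7475)
R(t) = 0.0032

0.0032


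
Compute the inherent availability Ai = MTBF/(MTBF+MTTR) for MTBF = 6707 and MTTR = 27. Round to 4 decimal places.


MTBF = 6707
MTTR = 27
MTBF + MTTR = 6734
Ai = 6707 / 6734
Ai = 0.996

0.996


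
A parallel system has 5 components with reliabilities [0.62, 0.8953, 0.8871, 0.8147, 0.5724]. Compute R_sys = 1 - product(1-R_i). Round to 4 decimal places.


Components: [0.62, 0.8953, 0.8871, 0.8147, 0.5724]
(1 - 0.62) = 0.38, running product = 0.38
(1 - 0.8953) = 0.1047, running product = 0.0398
(1 - 0.8871) = 0.1129, running product = 0.0045
(1 - 0.8147) = 0.1853, running product = 0.0008
(1 - 0.5724) = 0.4276, running product = 0.0004
Product of (1-R_i) = 0.0004
R_sys = 1 - 0.0004 = 0.9996

0.9996


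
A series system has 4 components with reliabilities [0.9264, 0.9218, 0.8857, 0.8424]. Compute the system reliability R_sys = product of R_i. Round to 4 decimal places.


Components: [0.9264, 0.9218, 0.8857, 0.8424]
After component 1 (R=0.9264): product = 0.9264
After component 2 (R=0.9218): product = 0.854
After component 3 (R=0.8857): product = 0.7563
After component 4 (R=0.8424): product = 0.6371
R_sys = 0.6371

0.6371


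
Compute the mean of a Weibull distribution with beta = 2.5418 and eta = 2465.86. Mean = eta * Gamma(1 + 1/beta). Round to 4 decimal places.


beta = 2.5418, eta = 2465.86
1/beta = 0.3934
1 + 1/beta = 1.3934
Gamma(1.3934) = 0.8876
Mean = 2465.86 * 0.8876
Mean = 2188.8006

2188.8006


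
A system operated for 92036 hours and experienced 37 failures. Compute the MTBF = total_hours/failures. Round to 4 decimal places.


total_hours = 92036
failures = 37
MTBF = 92036 / 37
MTBF = 2487.4595

2487.4595


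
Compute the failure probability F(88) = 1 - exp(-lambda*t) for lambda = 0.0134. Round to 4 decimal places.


lambda = 0.0134, t = 88
lambda * t = 1.1792
exp(-1.1792) = 0.3075
F(t) = 1 - 0.3075
F(t) = 0.6925

0.6925


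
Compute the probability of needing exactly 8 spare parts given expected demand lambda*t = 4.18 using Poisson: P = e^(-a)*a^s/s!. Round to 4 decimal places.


a = 4.18, s = 8
e^(-a) = e^(-4.18) = 0.0153
a^s = 4.18^8 = 93198.7858
s! = 40320
P = 0.0153 * 93198.7858 / 40320
P = 0.0354

0.0354


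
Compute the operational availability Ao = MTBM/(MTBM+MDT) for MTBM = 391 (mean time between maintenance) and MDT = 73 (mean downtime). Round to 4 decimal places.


MTBM = 391
MDT = 73
MTBM + MDT = 464
Ao = 391 / 464
Ao = 0.8427

0.8427


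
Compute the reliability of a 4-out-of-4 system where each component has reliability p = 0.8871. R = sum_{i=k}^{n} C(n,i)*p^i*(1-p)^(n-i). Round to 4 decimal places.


k = 4, n = 4, p = 0.8871
i=4: C(4,4)=1 * 0.8871^4 * 0.1129^0 = 0.6193
R = sum of terms = 0.6193

0.6193


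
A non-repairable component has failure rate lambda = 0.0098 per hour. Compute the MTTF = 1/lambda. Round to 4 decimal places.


lambda = 0.0098
MTTF = 1 / 0.0098
MTTF = 102.0408

102.0408


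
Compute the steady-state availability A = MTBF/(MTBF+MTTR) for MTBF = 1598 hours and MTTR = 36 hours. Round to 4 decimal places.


MTBF = 1598
MTTR = 36
MTBF + MTTR = 1634
A = 1598 / 1634
A = 0.978

0.978


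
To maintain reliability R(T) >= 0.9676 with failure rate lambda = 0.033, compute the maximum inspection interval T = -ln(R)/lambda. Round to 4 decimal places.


R_target = 0.9676
lambda = 0.033
-ln(0.9676) = 0.0329
T = 0.0329 / 0.033
T = 0.9981

0.9981


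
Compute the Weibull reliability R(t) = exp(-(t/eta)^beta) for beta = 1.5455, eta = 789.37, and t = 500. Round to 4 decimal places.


beta = 1.5455, eta = 789.37, t = 500
t/eta = 500 / 789.37 = 0.6334
(t/eta)^beta = 0.6334^1.5455 = 0.4938
R(t) = exp(-0.4938)
R(t) = 0.6103

0.6103


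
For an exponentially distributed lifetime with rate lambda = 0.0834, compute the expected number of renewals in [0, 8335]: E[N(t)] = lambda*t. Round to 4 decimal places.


lambda = 0.0834
t = 8335
E[N(t)] = lambda * t
E[N(t)] = 0.0834 * 8335
E[N(t)] = 695.139

695.139


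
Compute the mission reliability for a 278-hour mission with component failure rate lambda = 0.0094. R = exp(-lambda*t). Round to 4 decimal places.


lambda = 0.0094
mission_time = 278
lambda * t = 0.0094 * 278 = 2.6132
R = exp(-2.6132)
R = 0.0733

0.0733


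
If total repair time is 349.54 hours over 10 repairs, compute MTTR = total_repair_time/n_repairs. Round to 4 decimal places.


total_repair_time = 349.54
n_repairs = 10
MTTR = 349.54 / 10
MTTR = 34.954

34.954


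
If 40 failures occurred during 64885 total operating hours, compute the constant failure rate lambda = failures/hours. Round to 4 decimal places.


failures = 40
total_hours = 64885
lambda = 40 / 64885
lambda = 0.0006

0.0006


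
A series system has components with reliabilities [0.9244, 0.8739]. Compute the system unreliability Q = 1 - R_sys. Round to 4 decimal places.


Components: [0.9244, 0.8739]
After component 1: product = 0.9244
After component 2: product = 0.8078
R_sys = 0.8078
Q = 1 - 0.8078 = 0.1922

0.1922


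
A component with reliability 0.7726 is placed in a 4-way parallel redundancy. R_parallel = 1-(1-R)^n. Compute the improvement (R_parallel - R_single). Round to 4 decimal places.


R_single = 0.7726, n = 4
1 - R_single = 0.2274
(1 - R_single)^n = 0.2274^4 = 0.0027
R_parallel = 1 - 0.0027 = 0.9973
Improvement = 0.9973 - 0.7726
Improvement = 0.2247

0.2247


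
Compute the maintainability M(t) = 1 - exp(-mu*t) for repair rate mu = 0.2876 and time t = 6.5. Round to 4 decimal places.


mu = 0.2876, t = 6.5
mu * t = 0.2876 * 6.5 = 1.8694
exp(-1.8694) = 0.1542
M(t) = 1 - 0.1542
M(t) = 0.8458

0.8458


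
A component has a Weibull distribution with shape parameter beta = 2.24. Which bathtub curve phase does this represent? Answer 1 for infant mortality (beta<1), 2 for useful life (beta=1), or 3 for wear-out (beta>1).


beta = 2.24
Compare beta to 1:
beta < 1 => infant mortality (phase 1)
beta = 1 => useful life (phase 2)
beta > 1 => wear-out (phase 3)
Since beta = 2.24, this is wear-out (increasing failure rate)
Phase = 3

3


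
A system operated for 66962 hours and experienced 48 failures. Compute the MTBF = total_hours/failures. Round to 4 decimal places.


total_hours = 66962
failures = 48
MTBF = 66962 / 48
MTBF = 1395.0417

1395.0417


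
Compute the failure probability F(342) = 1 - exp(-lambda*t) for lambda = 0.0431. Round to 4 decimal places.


lambda = 0.0431, t = 342
lambda * t = 14.7402
exp(-14.7402) = 0.0
F(t) = 1 - 0.0
F(t) = 1.0

1.0


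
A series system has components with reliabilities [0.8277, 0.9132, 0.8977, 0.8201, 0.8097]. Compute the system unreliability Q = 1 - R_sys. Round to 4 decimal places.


Components: [0.8277, 0.9132, 0.8977, 0.8201, 0.8097]
After component 1: product = 0.8277
After component 2: product = 0.7559
After component 3: product = 0.6785
After component 4: product = 0.5565
After component 5: product = 0.4506
R_sys = 0.4506
Q = 1 - 0.4506 = 0.5494

0.5494


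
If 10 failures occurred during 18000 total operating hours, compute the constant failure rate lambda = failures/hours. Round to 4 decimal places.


failures = 10
total_hours = 18000
lambda = 10 / 18000
lambda = 0.0006

0.0006


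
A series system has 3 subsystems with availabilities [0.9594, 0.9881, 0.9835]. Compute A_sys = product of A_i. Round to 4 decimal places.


Subsystems: [0.9594, 0.9881, 0.9835]
After subsystem 1 (A=0.9594): product = 0.9594
After subsystem 2 (A=0.9881): product = 0.948
After subsystem 3 (A=0.9835): product = 0.9323
A_sys = 0.9323

0.9323


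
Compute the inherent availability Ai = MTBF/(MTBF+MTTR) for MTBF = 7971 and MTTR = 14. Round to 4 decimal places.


MTBF = 7971
MTTR = 14
MTBF + MTTR = 7985
Ai = 7971 / 7985
Ai = 0.9982

0.9982


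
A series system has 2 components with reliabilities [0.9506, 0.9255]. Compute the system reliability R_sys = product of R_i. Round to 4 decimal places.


Components: [0.9506, 0.9255]
After component 1 (R=0.9506): product = 0.9506
After component 2 (R=0.9255): product = 0.8798
R_sys = 0.8798

0.8798


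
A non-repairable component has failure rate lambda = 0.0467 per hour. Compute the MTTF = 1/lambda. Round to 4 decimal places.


lambda = 0.0467
MTTF = 1 / 0.0467
MTTF = 21.4133

21.4133


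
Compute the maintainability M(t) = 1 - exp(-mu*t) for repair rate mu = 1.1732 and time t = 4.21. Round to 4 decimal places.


mu = 1.1732, t = 4.21
mu * t = 1.1732 * 4.21 = 4.9392
exp(-4.9392) = 0.0072
M(t) = 1 - 0.0072
M(t) = 0.9928

0.9928


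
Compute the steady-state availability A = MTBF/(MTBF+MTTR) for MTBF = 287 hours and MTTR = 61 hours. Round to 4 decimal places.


MTBF = 287
MTTR = 61
MTBF + MTTR = 348
A = 287 / 348
A = 0.8247

0.8247


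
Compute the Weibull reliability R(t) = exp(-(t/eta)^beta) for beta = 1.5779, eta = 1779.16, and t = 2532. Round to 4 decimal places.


beta = 1.5779, eta = 1779.16, t = 2532
t/eta = 2532 / 1779.16 = 1.4231
(t/eta)^beta = 1.4231^1.5779 = 1.7451
R(t) = exp(-1.7451)
R(t) = 0.1746

0.1746


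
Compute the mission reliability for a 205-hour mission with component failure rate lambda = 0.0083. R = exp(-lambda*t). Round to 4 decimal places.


lambda = 0.0083
mission_time = 205
lambda * t = 0.0083 * 205 = 1.7015
R = exp(-1.7015)
R = 0.1824

0.1824


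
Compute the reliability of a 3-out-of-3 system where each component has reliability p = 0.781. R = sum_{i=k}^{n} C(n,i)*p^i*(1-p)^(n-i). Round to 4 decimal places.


k = 3, n = 3, p = 0.781
i=3: C(3,3)=1 * 0.781^3 * 0.219^0 = 0.4764
R = sum of terms = 0.4764

0.4764


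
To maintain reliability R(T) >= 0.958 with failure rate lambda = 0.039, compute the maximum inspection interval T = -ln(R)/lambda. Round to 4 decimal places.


R_target = 0.958
lambda = 0.039
-ln(0.958) = 0.0429
T = 0.0429 / 0.039
T = 1.1002

1.1002


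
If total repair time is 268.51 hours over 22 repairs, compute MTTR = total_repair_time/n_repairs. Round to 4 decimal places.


total_repair_time = 268.51
n_repairs = 22
MTTR = 268.51 / 22
MTTR = 12.205

12.205


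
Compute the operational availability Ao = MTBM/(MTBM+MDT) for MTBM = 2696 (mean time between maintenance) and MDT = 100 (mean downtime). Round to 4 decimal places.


MTBM = 2696
MDT = 100
MTBM + MDT = 2796
Ao = 2696 / 2796
Ao = 0.9642

0.9642


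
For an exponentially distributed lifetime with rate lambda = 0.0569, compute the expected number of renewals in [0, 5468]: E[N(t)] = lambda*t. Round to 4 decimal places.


lambda = 0.0569
t = 5468
E[N(t)] = lambda * t
E[N(t)] = 0.0569 * 5468
E[N(t)] = 311.1292

311.1292


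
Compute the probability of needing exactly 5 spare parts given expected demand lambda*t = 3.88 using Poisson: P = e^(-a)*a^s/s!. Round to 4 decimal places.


a = 3.88, s = 5
e^(-a) = e^(-3.88) = 0.0207
a^s = 3.88^5 = 879.3436
s! = 120
P = 0.0207 * 879.3436 / 120
P = 0.1513

0.1513


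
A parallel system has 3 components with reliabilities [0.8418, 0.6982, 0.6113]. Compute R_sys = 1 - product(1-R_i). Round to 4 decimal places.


Components: [0.8418, 0.6982, 0.6113]
(1 - 0.8418) = 0.1582, running product = 0.1582
(1 - 0.6982) = 0.3018, running product = 0.0477
(1 - 0.6113) = 0.3887, running product = 0.0186
Product of (1-R_i) = 0.0186
R_sys = 1 - 0.0186 = 0.9814

0.9814


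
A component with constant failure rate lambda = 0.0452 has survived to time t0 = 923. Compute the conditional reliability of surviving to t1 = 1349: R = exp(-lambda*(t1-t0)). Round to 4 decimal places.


lambda = 0.0452
t0 = 923, t1 = 1349
t1 - t0 = 426
lambda * (t1-t0) = 0.0452 * 426 = 19.2552
R = exp(-19.2552)
R = 0.0

0.0


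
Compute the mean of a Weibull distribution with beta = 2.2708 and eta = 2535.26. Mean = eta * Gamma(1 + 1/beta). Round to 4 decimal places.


beta = 2.2708, eta = 2535.26
1/beta = 0.4404
1 + 1/beta = 1.4404
Gamma(1.4404) = 0.8858
Mean = 2535.26 * 0.8858
Mean = 2245.7286

2245.7286


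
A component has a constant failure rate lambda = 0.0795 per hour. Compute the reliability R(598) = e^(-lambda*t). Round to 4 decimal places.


lambda = 0.0795
t = 598
lambda * t = 47.541
R(t) = e^(-47.541)
R(t) = 0.0

0.0


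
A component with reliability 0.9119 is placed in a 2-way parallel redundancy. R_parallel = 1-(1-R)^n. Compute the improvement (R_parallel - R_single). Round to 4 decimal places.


R_single = 0.9119, n = 2
1 - R_single = 0.0881
(1 - R_single)^n = 0.0881^2 = 0.0078
R_parallel = 1 - 0.0078 = 0.9922
Improvement = 0.9922 - 0.9119
Improvement = 0.0803

0.0803


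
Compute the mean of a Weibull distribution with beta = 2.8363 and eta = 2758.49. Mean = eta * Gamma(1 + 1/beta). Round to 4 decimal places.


beta = 2.8363, eta = 2758.49
1/beta = 0.3526
1 + 1/beta = 1.3526
Gamma(1.3526) = 0.8909
Mean = 2758.49 * 0.8909
Mean = 2457.5209

2457.5209


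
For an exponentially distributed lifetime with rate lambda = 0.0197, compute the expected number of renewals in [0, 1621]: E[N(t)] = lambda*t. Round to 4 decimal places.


lambda = 0.0197
t = 1621
E[N(t)] = lambda * t
E[N(t)] = 0.0197 * 1621
E[N(t)] = 31.9337

31.9337


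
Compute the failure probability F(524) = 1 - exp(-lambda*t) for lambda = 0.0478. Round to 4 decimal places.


lambda = 0.0478, t = 524
lambda * t = 25.0472
exp(-25.0472) = 0.0
F(t) = 1 - 0.0
F(t) = 1.0

1.0


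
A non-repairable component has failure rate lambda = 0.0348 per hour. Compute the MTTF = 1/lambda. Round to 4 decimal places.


lambda = 0.0348
MTTF = 1 / 0.0348
MTTF = 28.7356

28.7356


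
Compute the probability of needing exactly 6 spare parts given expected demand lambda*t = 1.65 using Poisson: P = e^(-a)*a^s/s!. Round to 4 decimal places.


a = 1.65, s = 6
e^(-a) = e^(-1.65) = 0.192
a^s = 1.65^6 = 20.1792
s! = 720
P = 0.192 * 20.1792 / 720
P = 0.0054

0.0054


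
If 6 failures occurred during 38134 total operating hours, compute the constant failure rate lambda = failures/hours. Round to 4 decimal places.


failures = 6
total_hours = 38134
lambda = 6 / 38134
lambda = 0.0002

0.0002


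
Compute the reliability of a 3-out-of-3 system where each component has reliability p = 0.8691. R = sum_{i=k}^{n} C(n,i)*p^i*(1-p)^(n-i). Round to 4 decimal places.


k = 3, n = 3, p = 0.8691
i=3: C(3,3)=1 * 0.8691^3 * 0.1309^0 = 0.6565
R = sum of terms = 0.6565

0.6565


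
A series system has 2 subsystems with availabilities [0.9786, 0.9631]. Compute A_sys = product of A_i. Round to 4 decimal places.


Subsystems: [0.9786, 0.9631]
After subsystem 1 (A=0.9786): product = 0.9786
After subsystem 2 (A=0.9631): product = 0.9425
A_sys = 0.9425

0.9425


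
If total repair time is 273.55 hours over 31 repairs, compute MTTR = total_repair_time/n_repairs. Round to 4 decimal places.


total_repair_time = 273.55
n_repairs = 31
MTTR = 273.55 / 31
MTTR = 8.8242

8.8242


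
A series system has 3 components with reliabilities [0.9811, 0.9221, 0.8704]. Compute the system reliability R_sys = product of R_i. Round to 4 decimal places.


Components: [0.9811, 0.9221, 0.8704]
After component 1 (R=0.9811): product = 0.9811
After component 2 (R=0.9221): product = 0.9047
After component 3 (R=0.8704): product = 0.7874
R_sys = 0.7874

0.7874


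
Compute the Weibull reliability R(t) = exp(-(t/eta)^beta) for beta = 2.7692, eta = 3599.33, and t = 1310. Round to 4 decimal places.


beta = 2.7692, eta = 3599.33, t = 1310
t/eta = 1310 / 3599.33 = 0.364
(t/eta)^beta = 0.364^2.7692 = 0.0609
R(t) = exp(-0.0609)
R(t) = 0.9409

0.9409


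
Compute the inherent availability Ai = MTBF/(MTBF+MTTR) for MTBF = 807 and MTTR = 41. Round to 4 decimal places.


MTBF = 807
MTTR = 41
MTBF + MTTR = 848
Ai = 807 / 848
Ai = 0.9517

0.9517


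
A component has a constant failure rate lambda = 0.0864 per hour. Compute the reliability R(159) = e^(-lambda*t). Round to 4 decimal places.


lambda = 0.0864
t = 159
lambda * t = 13.7376
R(t) = e^(-13.7376)
R(t) = 0.0

0.0


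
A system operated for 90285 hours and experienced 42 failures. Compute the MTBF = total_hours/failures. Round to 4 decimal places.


total_hours = 90285
failures = 42
MTBF = 90285 / 42
MTBF = 2149.6429

2149.6429
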